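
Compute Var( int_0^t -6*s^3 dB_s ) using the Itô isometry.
Var = 36*t^7/7

The Itô integral of a deterministic integrand f(s) has mean 0 because each increment f(s) * (B_{s+ds} - B_s) has mean 0. By the Itô isometry:
  Var( int_0^t f(s) dB_s ) = E[ (int_0^t f(s) dB_s)^2 ] = int_0^t f(s)^2 ds.
Here f(s) = -6*s^3, so f(s)^2 = 36*s^6. Integrate:
  int_0^t (36*s^6) ds = 36*t^7/7.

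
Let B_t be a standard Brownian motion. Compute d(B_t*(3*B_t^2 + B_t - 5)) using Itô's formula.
d(B_t*(3*B_t^2 + B_t - 5)) = (9*B_t + 1) dt + (9*B_t^2 + 2*B_t - 5) dB_t

Itô's formula for f(B_t) gives d f(B_t) = f'(B_t) dB_t + (1/2) f''(B_t) dt. Compute derivatives of f(x) = x*(3*x^2 + x - 5):
  f'(x)  = 9*x^2 + 2*x - 5
  f''(x) = 18*x + 2
Substitute x = B_t and multiply the f'' term by 1/2:
  drift     = (1/2) * (18*x + 2) evaluated at B_t = 9*B_t + 1
  diffusion = (9*x^2 + 2*x - 5) evaluated at B_t = 9*B_t^2 + 2*B_t - 5
Therefore d(B_t*(3*B_t^2 + B_t - 5)) = (9*B_t + 1) dt + (9*B_t^2 + 2*B_t - 5) dB_t.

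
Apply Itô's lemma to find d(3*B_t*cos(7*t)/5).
d(3*B_t*cos(7*t)/5) = (-21*B_t*sin(7*t)/5) dt + (3*cos(7*t)/5) dB_t

Itô's formula for f(t, x): d f(t, B_t) = (f_t + (1/2) f_xx) dt + f_x dB_t. Compute partials of f(t, x) = 3*x*cos(7*t)/5:
  f_t(t,x)  = -21*x*sin(7*t)/5
  f_x(t,x)  = 3*cos(7*t)/5
  f_xx(t,x) = 0
Assemble drift = f_t + (1/2) f_xx = -21*x*sin(7*t)/5 and diffusion = f_x = 3*cos(7*t)/5. Substituting x = B_t:
  d(3*B_t*cos(7*t)/5) = (-21*B_t*sin(7*t)/5) dt + (3*cos(7*t)/5) dB_t.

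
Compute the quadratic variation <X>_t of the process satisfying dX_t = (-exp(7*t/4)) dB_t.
<X>_t = 2*exp(7*t/2)/7 - 2/7

For an Itô process dX_t = a(t) dt + b(t) dB_t, the quadratic variation is <X>_t = int_0^t b(s)^2 ds (the drift term does not contribute). Here b(s) = -exp(7*s/4), so
  b(s)^2 = exp(7*s/2).
Integrating from 0 to t:
  <X>_t = int_0^t (exp(7*s/2)) ds = 2*exp(7*t/2)/7 - 2/7.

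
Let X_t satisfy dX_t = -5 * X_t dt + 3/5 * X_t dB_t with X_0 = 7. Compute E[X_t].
E[X_t] = 7*exp(-5*t)

For GBM dX = mu X dt + sigma X dB with X_0 = x_0, apply Itô to Y = log X: dY = (mu - sigma^2/2) dt + sigma dB, so Y_t = log(x_0) + (mu - sigma^2/2) t + sigma B_t and hence X_t = x_0 * exp((mu - sigma^2/2) t + sigma B_t).
With mu = -5, sigma = 3/5, x_0 = 7, this gives:
  X_t = 7 * exp((-259/50) * t + (3/5) * B_t).
Since sigma*B_t ~ Normal(0, sigma^2 t), E[exp(sigma*B_t)] = exp(sigma^2 t / 2); so E[X_t] = x_0 * exp((mu - sigma^2/2) t) * exp(sigma^2 t / 2) = x_0 * exp(mu t) = 7*exp(-5*t).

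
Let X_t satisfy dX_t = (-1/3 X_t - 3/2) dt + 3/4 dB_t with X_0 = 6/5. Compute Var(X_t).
Var(X_t) = 27/32 - 27*exp(-2*t/3)/32

The variance V(t) = Var(X_t) satisfies V'(t) = 2 a V(t) + c^2 with V(0) = 0 (drift coefficient is linear in X, diffusion is constant). With a = -1/3, c = 3/4, the solution is
  V(t) = (c^2 / (2 a)) * (exp(2 a t) - 1)
       = ((3/4)^2 / (2*(-1/3))) * (exp((-2/3) t) - 1)
       = 27/32 - 27*exp(-2*t/3)/32.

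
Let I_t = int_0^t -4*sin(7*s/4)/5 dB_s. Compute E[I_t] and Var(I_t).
E[I_t] = 0; Var(I_t) = 8*t/25 - 16*sin(7*t/2)/175

The Itô integral of a deterministic integrand f(s) has mean 0 because each increment f(s) * (B_{s+ds} - B_s) has mean 0. By the Itô isometry:
  Var( int_0^t f(s) dB_s ) = E[ (int_0^t f(s) dB_s)^2 ] = int_0^t f(s)^2 ds.
Here f(s) = -4*sin(7*s/4)/5, so f(s)^2 = 16*sin(7*s/4)^2/25. Integrate:
  int_0^t (16*sin(7*s/4)^2/25) ds = 8*t/25 - 16*sin(7*t/2)/175.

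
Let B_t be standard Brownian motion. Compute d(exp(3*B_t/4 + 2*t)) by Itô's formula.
d(exp(3*B_t/4 + 2*t)) = (73*exp(3*B_t/4 + 2*t)/32) dt + (3*exp(3*B_t/4 + 2*t)/4) dB_t

Itô's formula for f(t, x): d f(t, B_t) = (f_t + (1/2) f_xx) dt + f_x dB_t. Compute partials of f(t, x) = exp(2*t + 3*x/4):
  f_t(t,x)  = 2*exp(2*t + 3*x/4)
  f_x(t,x)  = 3*exp(2*t + 3*x/4)/4
  f_xx(t,x) = 9*exp(2*t + 3*x/4)/16
Assemble drift = f_t + (1/2) f_xx = 73*exp(2*t + 3*x/4)/32 and diffusion = f_x = 3*exp(2*t + 3*x/4)/4. Substituting x = B_t:
  d(exp(3*B_t/4 + 2*t)) = (73*exp(3*B_t/4 + 2*t)/32) dt + (3*exp(3*B_t/4 + 2*t)/4) dB_t.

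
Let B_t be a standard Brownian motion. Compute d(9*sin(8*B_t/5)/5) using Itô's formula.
d(9*sin(8*B_t/5)/5) = (-288*sin(8*B_t/5)/125) dt + (72*cos(8*B_t/5)/25) dB_t

Itô's formula for f(B_t) gives d f(B_t) = f'(B_t) dB_t + (1/2) f''(B_t) dt. Compute derivatives of f(x) = 9*sin(8*x/5)/5:
  f'(x)  = 72*cos(8*x/5)/25
  f''(x) = -576*sin(8*x/5)/125
Substitute x = B_t and multiply the f'' term by 1/2:
  drift     = (1/2) * (-576*sin(8*x/5)/125) evaluated at B_t = -288*sin(8*B_t/5)/125
  diffusion = (72*cos(8*x/5)/25) evaluated at B_t = 72*cos(8*B_t/5)/25
Therefore d(9*sin(8*B_t/5)/5) = (-288*sin(8*B_t/5)/125) dt + (72*cos(8*B_t/5)/25) dB_t.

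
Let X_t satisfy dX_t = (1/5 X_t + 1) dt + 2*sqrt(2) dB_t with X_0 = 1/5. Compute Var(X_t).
Var(X_t) = 20*exp(2*t/5) - 20

The variance V(t) = Var(X_t) satisfies V'(t) = 2 a V(t) + c^2 with V(0) = 0 (drift coefficient is linear in X, diffusion is constant). With a = 1/5, c = 2*sqrt(2), the solution is
  V(t) = (c^2 / (2 a)) * (exp(2 a t) - 1)
       = ((2*sqrt(2))^2 / (2*(1/5))) * (exp((2/5) t) - 1)
       = 20*exp(2*t/5) - 20.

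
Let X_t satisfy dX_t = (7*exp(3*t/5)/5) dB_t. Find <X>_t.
<X>_t = 49*exp(6*t/5)/30 - 49/30

For an Itô process dX_t = a(t) dt + b(t) dB_t, the quadratic variation is <X>_t = int_0^t b(s)^2 ds (the drift term does not contribute). Here b(s) = 7*exp(3*s/5)/5, so
  b(s)^2 = 49*exp(6*s/5)/25.
Integrating from 0 to t:
  <X>_t = int_0^t (49*exp(6*s/5)/25) ds = 49*exp(6*t/5)/30 - 49/30.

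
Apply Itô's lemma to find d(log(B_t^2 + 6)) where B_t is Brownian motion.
d(log(B_t^2 + 6)) = ((6 - B_t^2)/(B_t^2 + 6)^2) dt + (2*B_t/(B_t^2 + 6)) dB_t

Itô's formula for f(B_t) gives d f(B_t) = f'(B_t) dB_t + (1/2) f''(B_t) dt. Compute derivatives of f(x) = log(x^2 + 6):
  f'(x)  = 2*x/(x^2 + 6)
  f''(x) = 2*(6 - x^2)/(x^2 + 6)^2
Substitute x = B_t and multiply the f'' term by 1/2:
  drift     = (1/2) * (2*(6 - x^2)/(x^2 + 6)^2) evaluated at B_t = (6 - B_t^2)/(B_t^2 + 6)^2
  diffusion = (2*x/(x^2 + 6)) evaluated at B_t = 2*B_t/(B_t^2 + 6)
Therefore d(log(B_t^2 + 6)) = ((6 - B_t^2)/(B_t^2 + 6)^2) dt + (2*B_t/(B_t^2 + 6)) dB_t.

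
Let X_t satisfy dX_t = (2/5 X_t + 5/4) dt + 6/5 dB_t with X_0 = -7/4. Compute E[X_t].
E[X_t] = 11*exp(2*t/5)/8 - 25/8

Taking expectations and using E[dB_t] = 0, the mean m(t) = E[X_t] satisfies the ODE m'(t) = a m(t) + b with m(0) = x_0. With a = 2/5, b = 5/4, x_0 = -7/4, the solution is
  m(t) = x_0 * exp(a t) + (b/a) * (exp(a t) - 1)
       = (-7/4) * exp((2/5) t) + ((5/4)/(2/5)) * (exp((2/5) t) - 1)
       = 11*exp(2*t/5)/8 - 25/8.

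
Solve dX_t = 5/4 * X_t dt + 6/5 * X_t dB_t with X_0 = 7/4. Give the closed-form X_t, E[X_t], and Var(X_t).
X_t = 7/4 * exp((53/100) t + (6/5) B_t); E[X_t] = 7*exp(5*t/4)/4; Var(X_t) = 49*(exp(36*t/25) - 1)*exp(5*t/2)/16

For GBM dX = mu X dt + sigma X dB with X_0 = x_0, apply Itô to Y = log X: dY = (mu - sigma^2/2) dt + sigma dB, so Y_t = log(x_0) + (mu - sigma^2/2) t + sigma B_t and hence X_t = x_0 * exp((mu - sigma^2/2) t + sigma B_t).
With mu = 5/4, sigma = 6/5, x_0 = 7/4, this gives:
  X_t = 7/4 * exp((53/100) * t + (6/5) * B_t).
Since sigma*B_t ~ Normal(0, sigma^2 t), E[exp(sigma*B_t)] = exp(sigma^2 t / 2); so E[X_t] = x_0 * exp((mu - sigma^2/2) t) * exp(sigma^2 t / 2) = x_0 * exp(mu t) = 7*exp(5*t/4)/4.
Var(X_t) = E[X_t^2] - (E[X_t])^2 = x_0^2 * exp(2 mu t) * (exp(sigma^2 t) - 1) = 49*(exp(36*t/25) - 1)*exp(5*t/2)/16.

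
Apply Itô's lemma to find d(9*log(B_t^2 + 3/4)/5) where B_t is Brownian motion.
d(9*log(B_t^2 + 3/4)/5) = (36*(3 - 4*B_t^2)/(5*(4*B_t^2 + 3)^2)) dt + (72*B_t/(5*(4*B_t^2 + 3))) dB_t

Itô's formula for f(B_t) gives d f(B_t) = f'(B_t) dB_t + (1/2) f''(B_t) dt. Compute derivatives of f(x) = 9*log(x^2 + 3/4)/5:
  f'(x)  = 72*x/(5*(4*x^2 + 3))
  f''(x) = 72*(3 - 4*x^2)/(5*(4*x^2 + 3)^2)
Substitute x = B_t and multiply the f'' term by 1/2:
  drift     = (1/2) * (72*(3 - 4*x^2)/(5*(4*x^2 + 3)^2)) evaluated at B_t = 36*(3 - 4*B_t^2)/(5*(4*B_t^2 + 3)^2)
  diffusion = (72*x/(5*(4*x^2 + 3))) evaluated at B_t = 72*B_t/(5*(4*B_t^2 + 3))
Therefore d(9*log(B_t^2 + 3/4)/5) = (36*(3 - 4*B_t^2)/(5*(4*B_t^2 + 3)^2)) dt + (72*B_t/(5*(4*B_t^2 + 3))) dB_t.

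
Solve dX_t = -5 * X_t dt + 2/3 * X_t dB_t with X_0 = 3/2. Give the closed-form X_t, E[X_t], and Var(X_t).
X_t = 3/2 * exp((-47/9) t + (2/3) B_t); E[X_t] = 3*exp(-5*t)/2; Var(X_t) = (9*exp(4*t/9) - 9)*exp(-10*t)/4

For GBM dX = mu X dt + sigma X dB with X_0 = x_0, apply Itô to Y = log X: dY = (mu - sigma^2/2) dt + sigma dB, so Y_t = log(x_0) + (mu - sigma^2/2) t + sigma B_t and hence X_t = x_0 * exp((mu - sigma^2/2) t + sigma B_t).
With mu = -5, sigma = 2/3, x_0 = 3/2, this gives:
  X_t = 3/2 * exp((-47/9) * t + (2/3) * B_t).
Since sigma*B_t ~ Normal(0, sigma^2 t), E[exp(sigma*B_t)] = exp(sigma^2 t / 2); so E[X_t] = x_0 * exp((mu - sigma^2/2) t) * exp(sigma^2 t / 2) = x_0 * exp(mu t) = 3*exp(-5*t)/2.
Var(X_t) = E[X_t^2] - (E[X_t])^2 = x_0^2 * exp(2 mu t) * (exp(sigma^2 t) - 1) = (9*exp(4*t/9) - 9)*exp(-10*t)/4.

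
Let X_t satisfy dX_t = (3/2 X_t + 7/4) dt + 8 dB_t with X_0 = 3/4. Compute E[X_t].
E[X_t] = 23*exp(3*t/2)/12 - 7/6

Taking expectations and using E[dB_t] = 0, the mean m(t) = E[X_t] satisfies the ODE m'(t) = a m(t) + b with m(0) = x_0. With a = 3/2, b = 7/4, x_0 = 3/4, the solution is
  m(t) = x_0 * exp(a t) + (b/a) * (exp(a t) - 1)
       = (3/4) * exp((3/2) t) + ((7/4)/(3/2)) * (exp((3/2) t) - 1)
       = 23*exp(3*t/2)/12 - 7/6.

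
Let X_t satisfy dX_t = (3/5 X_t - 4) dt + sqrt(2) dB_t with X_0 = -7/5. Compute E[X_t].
E[X_t] = 20/3 - 121*exp(3*t/5)/15

Taking expectations and using E[dB_t] = 0, the mean m(t) = E[X_t] satisfies the ODE m'(t) = a m(t) + b with m(0) = x_0. With a = 3/5, b = -4, x_0 = -7/5, the solution is
  m(t) = x_0 * exp(a t) + (b/a) * (exp(a t) - 1)
       = (-7/5) * exp((3/5) t) + ((-4)/(3/5)) * (exp((3/5) t) - 1)
       = 20/3 - 121*exp(3*t/5)/15.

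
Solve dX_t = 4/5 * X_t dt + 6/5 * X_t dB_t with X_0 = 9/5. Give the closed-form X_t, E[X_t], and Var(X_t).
X_t = 9/5 * exp((2/25) t + (6/5) B_t); E[X_t] = 9*exp(4*t/5)/5; Var(X_t) = 81*(exp(36*t/25) - 1)*exp(8*t/5)/25

For GBM dX = mu X dt + sigma X dB with X_0 = x_0, apply Itô to Y = log X: dY = (mu - sigma^2/2) dt + sigma dB, so Y_t = log(x_0) + (mu - sigma^2/2) t + sigma B_t and hence X_t = x_0 * exp((mu - sigma^2/2) t + sigma B_t).
With mu = 4/5, sigma = 6/5, x_0 = 9/5, this gives:
  X_t = 9/5 * exp((2/25) * t + (6/5) * B_t).
Since sigma*B_t ~ Normal(0, sigma^2 t), E[exp(sigma*B_t)] = exp(sigma^2 t / 2); so E[X_t] = x_0 * exp((mu - sigma^2/2) t) * exp(sigma^2 t / 2) = x_0 * exp(mu t) = 9*exp(4*t/5)/5.
Var(X_t) = E[X_t^2] - (E[X_t])^2 = x_0^2 * exp(2 mu t) * (exp(sigma^2 t) - 1) = 81*(exp(36*t/25) - 1)*exp(8*t/5)/25.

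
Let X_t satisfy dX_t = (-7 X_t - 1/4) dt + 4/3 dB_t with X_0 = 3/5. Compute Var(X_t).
Var(X_t) = 8/63 - 8*exp(-14*t)/63

The variance V(t) = Var(X_t) satisfies V'(t) = 2 a V(t) + c^2 with V(0) = 0 (drift coefficient is linear in X, diffusion is constant). With a = -7, c = 4/3, the solution is
  V(t) = (c^2 / (2 a)) * (exp(2 a t) - 1)
       = ((4/3)^2 / (2*(-7))) * (exp((-14) t) - 1)
       = 8/63 - 8*exp(-14*t)/63.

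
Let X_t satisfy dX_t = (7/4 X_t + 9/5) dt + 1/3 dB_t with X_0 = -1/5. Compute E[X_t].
E[X_t] = 29*exp(7*t/4)/35 - 36/35

Taking expectations and using E[dB_t] = 0, the mean m(t) = E[X_t] satisfies the ODE m'(t) = a m(t) + b with m(0) = x_0. With a = 7/4, b = 9/5, x_0 = -1/5, the solution is
  m(t) = x_0 * exp(a t) + (b/a) * (exp(a t) - 1)
       = (-1/5) * exp((7/4) t) + ((9/5)/(7/4)) * (exp((7/4) t) - 1)
       = 29*exp(7*t/4)/35 - 36/35.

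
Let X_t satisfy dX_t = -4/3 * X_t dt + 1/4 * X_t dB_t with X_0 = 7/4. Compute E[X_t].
E[X_t] = 7*exp(-4*t/3)/4

For GBM dX = mu X dt + sigma X dB with X_0 = x_0, apply Itô to Y = log X: dY = (mu - sigma^2/2) dt + sigma dB, so Y_t = log(x_0) + (mu - sigma^2/2) t + sigma B_t and hence X_t = x_0 * exp((mu - sigma^2/2) t + sigma B_t).
With mu = -4/3, sigma = 1/4, x_0 = 7/4, this gives:
  X_t = 7/4 * exp((-131/96) * t + (1/4) * B_t).
Since sigma*B_t ~ Normal(0, sigma^2 t), E[exp(sigma*B_t)] = exp(sigma^2 t / 2); so E[X_t] = x_0 * exp((mu - sigma^2/2) t) * exp(sigma^2 t / 2) = x_0 * exp(mu t) = 7*exp(-4*t/3)/4.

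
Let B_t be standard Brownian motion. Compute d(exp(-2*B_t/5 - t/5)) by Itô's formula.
d(exp(-2*B_t/5 - t/5)) = (-3*exp(-2*B_t/5 - t/5)/25) dt + (-2*exp(-2*B_t/5 - t/5)/5) dB_t

Itô's formula for f(t, x): d f(t, B_t) = (f_t + (1/2) f_xx) dt + f_x dB_t. Compute partials of f(t, x) = exp(-t/5 - 2*x/5):
  f_t(t,x)  = -exp(-t/5 - 2*x/5)/5
  f_x(t,x)  = -2*exp(-t/5 - 2*x/5)/5
  f_xx(t,x) = 4*exp(-t/5 - 2*x/5)/25
Assemble drift = f_t + (1/2) f_xx = -3*exp(-t/5 - 2*x/5)/25 and diffusion = f_x = -2*exp(-t/5 - 2*x/5)/5. Substituting x = B_t:
  d(exp(-2*B_t/5 - t/5)) = (-3*exp(-2*B_t/5 - t/5)/25) dt + (-2*exp(-2*B_t/5 - t/5)/5) dB_t.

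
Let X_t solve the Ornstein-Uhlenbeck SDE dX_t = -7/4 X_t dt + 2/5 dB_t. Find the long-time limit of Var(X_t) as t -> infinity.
lim Var(X_t) = 8/175

The OU SDE dX = -theta X dt + sigma dB admits the integrating factor exp(theta t): d(exp(theta t) X_t) = sigma exp(theta t) dB_t. Integrating from 0 to t gives X_t = x_0 * exp(-theta t) + sigma * int_0^t exp(-theta (t-s)) dB_s for any initial x_0. The Itô integral has variance (by the Itô isometry) sigma^2 * int_0^t exp(-2 theta (t - s)) ds = sigma^2 * (1 - exp(-2 theta t)) / (2 theta), independent of x_0.
With theta = 7/4, sigma = 2/5:
  Var(X_t) = (2/5)^2 * (1 - exp(-2*7/4 t)) / (2 * 7/4) = 8/175 - 8*exp(-7*t/2)/175.
As t -> infinity, exp(-2*7/4 t) -> 0, so the stationary variance is sigma^2 / (2 theta) = 8/175.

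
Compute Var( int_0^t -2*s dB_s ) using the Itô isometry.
Var = 4*t^3/3

The Itô integral of a deterministic integrand f(s) has mean 0 because each increment f(s) * (B_{s+ds} - B_s) has mean 0. By the Itô isometry:
  Var( int_0^t f(s) dB_s ) = E[ (int_0^t f(s) dB_s)^2 ] = int_0^t f(s)^2 ds.
Here f(s) = -2*s, so f(s)^2 = 4*s^2. Integrate:
  int_0^t (4*s^2) ds = 4*t^3/3.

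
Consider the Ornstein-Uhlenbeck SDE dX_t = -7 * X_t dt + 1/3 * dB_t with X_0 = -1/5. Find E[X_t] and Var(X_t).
E[X_t] = -exp(-7*t)/5; Var(X_t) = 1/126 - exp(-14*t)/126

The OU SDE dX = -theta X dt + sigma dB admits the integrating factor exp(theta t): d(exp(theta t) X_t) = sigma exp(theta t) dB_t. Integrating from 0 to t:
  X_t = x_0 * exp(-theta t) + sigma * int_0^t exp(-theta (t-s)) dB_s.
The Itô integral has mean 0 and (by the Itô isometry) variance sigma^2 * int_0^t exp(-2 theta (t - s)) ds = sigma^2 * (1 - exp(-2 theta t)) / (2 theta).
With theta = 7, sigma = 1/3, x_0 = -1/5:
  E[X_t] = -1/5 * exp(-7 t) = -exp(-7*t)/5
  Var(X_t) = (1/3)^2 * (1 - exp(-2*7 t)) / (2 * 7) = 1/126 - exp(-14*t)/126.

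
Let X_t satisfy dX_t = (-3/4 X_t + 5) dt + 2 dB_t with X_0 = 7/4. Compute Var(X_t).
Var(X_t) = 8/3 - 8*exp(-3*t/2)/3

The variance V(t) = Var(X_t) satisfies V'(t) = 2 a V(t) + c^2 with V(0) = 0 (drift coefficient is linear in X, diffusion is constant). With a = -3/4, c = 2, the solution is
  V(t) = (c^2 / (2 a)) * (exp(2 a t) - 1)
       = (2^2 / (2*(-3/4))) * (exp((-3/2) t) - 1)
       = 8/3 - 8*exp(-3*t/2)/3.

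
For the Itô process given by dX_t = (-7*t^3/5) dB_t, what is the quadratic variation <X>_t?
<X>_t = 7*t^7/25

For an Itô process dX_t = a(t) dt + b(t) dB_t, the quadratic variation is <X>_t = int_0^t b(s)^2 ds (the drift term does not contribute). Here b(s) = -7*s^3/5, so
  b(s)^2 = 49*s^6/25.
Integrating from 0 to t:
  <X>_t = int_0^t (49*s^6/25) ds = 7*t^7/25.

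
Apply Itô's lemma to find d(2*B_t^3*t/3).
d(2*B_t^3*t/3) = (2*B_t*(B_t^2 + 3*t)/3) dt + (2*B_t^2*t) dB_t

Itô's formula for f(t, x): d f(t, B_t) = (f_t + (1/2) f_xx) dt + f_x dB_t. Compute partials of f(t, x) = 2*t*x^3/3:
  f_t(t,x)  = 2*x^3/3
  f_x(t,x)  = 2*t*x^2
  f_xx(t,x) = 4*t*x
Assemble drift = f_t + (1/2) f_xx = 2*x*(3*t + x^2)/3 and diffusion = f_x = 2*t*x^2. Substituting x = B_t:
  d(2*B_t^3*t/3) = (2*B_t*(B_t^2 + 3*t)/3) dt + (2*B_t^2*t) dB_t.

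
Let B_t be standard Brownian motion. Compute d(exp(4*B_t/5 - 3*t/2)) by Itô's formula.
d(exp(4*B_t/5 - 3*t/2)) = (-59*exp(4*B_t/5 - 3*t/2)/50) dt + (4*exp(4*B_t/5 - 3*t/2)/5) dB_t

Itô's formula for f(t, x): d f(t, B_t) = (f_t + (1/2) f_xx) dt + f_x dB_t. Compute partials of f(t, x) = exp(-3*t/2 + 4*x/5):
  f_t(t,x)  = -3*exp(-3*t/2 + 4*x/5)/2
  f_x(t,x)  = 4*exp(-3*t/2 + 4*x/5)/5
  f_xx(t,x) = 16*exp(-3*t/2 + 4*x/5)/25
Assemble drift = f_t + (1/2) f_xx = -59*exp(-3*t/2 + 4*x/5)/50 and diffusion = f_x = 4*exp(-3*t/2 + 4*x/5)/5. Substituting x = B_t:
  d(exp(4*B_t/5 - 3*t/2)) = (-59*exp(4*B_t/5 - 3*t/2)/50) dt + (4*exp(4*B_t/5 - 3*t/2)/5) dB_t.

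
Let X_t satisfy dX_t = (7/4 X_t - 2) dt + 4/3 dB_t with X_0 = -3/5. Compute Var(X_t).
Var(X_t) = 32*exp(7*t/2)/63 - 32/63

The variance V(t) = Var(X_t) satisfies V'(t) = 2 a V(t) + c^2 with V(0) = 0 (drift coefficient is linear in X, diffusion is constant). With a = 7/4, c = 4/3, the solution is
  V(t) = (c^2 / (2 a)) * (exp(2 a t) - 1)
       = ((4/3)^2 / (2*(7/4))) * (exp((7/2) t) - 1)
       = 32*exp(7*t/2)/63 - 32/63.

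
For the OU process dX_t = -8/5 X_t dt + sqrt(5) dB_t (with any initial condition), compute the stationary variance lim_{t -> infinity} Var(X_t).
lim Var(X_t) = 25/16

The OU SDE dX = -theta X dt + sigma dB admits the integrating factor exp(theta t): d(exp(theta t) X_t) = sigma exp(theta t) dB_t. Integrating from 0 to t gives X_t = x_0 * exp(-theta t) + sigma * int_0^t exp(-theta (t-s)) dB_s for any initial x_0. The Itô integral has variance (by the Itô isometry) sigma^2 * int_0^t exp(-2 theta (t - s)) ds = sigma^2 * (1 - exp(-2 theta t)) / (2 theta), independent of x_0.
With theta = 8/5, sigma = sqrt(5):
  Var(X_t) = (sqrt(5))^2 * (1 - exp(-2*8/5 t)) / (2 * 8/5) = 25/16 - 25*exp(-16*t/5)/16.
As t -> infinity, exp(-2*8/5 t) -> 0, so the stationary variance is sigma^2 / (2 theta) = 25/16.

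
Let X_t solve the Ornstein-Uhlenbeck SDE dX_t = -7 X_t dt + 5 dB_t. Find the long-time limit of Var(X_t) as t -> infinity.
lim Var(X_t) = 25/14

The OU SDE dX = -theta X dt + sigma dB admits the integrating factor exp(theta t): d(exp(theta t) X_t) = sigma exp(theta t) dB_t. Integrating from 0 to t gives X_t = x_0 * exp(-theta t) + sigma * int_0^t exp(-theta (t-s)) dB_s for any initial x_0. The Itô integral has variance (by the Itô isometry) sigma^2 * int_0^t exp(-2 theta (t - s)) ds = sigma^2 * (1 - exp(-2 theta t)) / (2 theta), independent of x_0.
With theta = 7, sigma = 5:
  Var(X_t) = (5)^2 * (1 - exp(-2*7 t)) / (2 * 7) = 25/14 - 25*exp(-14*t)/14.
As t -> infinity, exp(-2*7 t) -> 0, so the stationary variance is sigma^2 / (2 theta) = 25/14.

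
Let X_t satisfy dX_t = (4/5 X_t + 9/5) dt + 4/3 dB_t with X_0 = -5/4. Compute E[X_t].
E[X_t] = exp(4*t/5) - 9/4

Taking expectations and using E[dB_t] = 0, the mean m(t) = E[X_t] satisfies the ODE m'(t) = a m(t) + b with m(0) = x_0. With a = 4/5, b = 9/5, x_0 = -5/4, the solution is
  m(t) = x_0 * exp(a t) + (b/a) * (exp(a t) - 1)
       = (-5/4) * exp((4/5) t) + ((9/5)/(4/5)) * (exp((4/5) t) - 1)
       = exp(4*t/5) - 9/4.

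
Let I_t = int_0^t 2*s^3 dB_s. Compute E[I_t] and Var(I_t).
E[I_t] = 0; Var(I_t) = 4*t^7/7

The Itô integral of a deterministic integrand f(s) has mean 0 because each increment f(s) * (B_{s+ds} - B_s) has mean 0. By the Itô isometry:
  Var( int_0^t f(s) dB_s ) = E[ (int_0^t f(s) dB_s)^2 ] = int_0^t f(s)^2 ds.
Here f(s) = 2*s^3, so f(s)^2 = 4*s^6. Integrate:
  int_0^t (4*s^6) ds = 4*t^7/7.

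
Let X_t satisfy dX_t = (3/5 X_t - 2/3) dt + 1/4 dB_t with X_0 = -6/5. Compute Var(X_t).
Var(X_t) = 5*exp(6*t/5)/96 - 5/96

The variance V(t) = Var(X_t) satisfies V'(t) = 2 a V(t) + c^2 with V(0) = 0 (drift coefficient is linear in X, diffusion is constant). With a = 3/5, c = 1/4, the solution is
  V(t) = (c^2 / (2 a)) * (exp(2 a t) - 1)
       = ((1/4)^2 / (2*(3/5))) * (exp((6/5) t) - 1)
       = 5*exp(6*t/5)/96 - 5/96.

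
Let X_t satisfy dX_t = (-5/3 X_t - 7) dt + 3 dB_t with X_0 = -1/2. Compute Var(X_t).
Var(X_t) = 27/10 - 27*exp(-10*t/3)/10

The variance V(t) = Var(X_t) satisfies V'(t) = 2 a V(t) + c^2 with V(0) = 0 (drift coefficient is linear in X, diffusion is constant). With a = -5/3, c = 3, the solution is
  V(t) = (c^2 / (2 a)) * (exp(2 a t) - 1)
       = (3^2 / (2*(-5/3))) * (exp((-10/3) t) - 1)
       = 27/10 - 27*exp(-10*t/3)/10.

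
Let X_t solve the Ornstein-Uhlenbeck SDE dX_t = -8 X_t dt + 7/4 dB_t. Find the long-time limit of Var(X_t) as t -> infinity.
lim Var(X_t) = 49/256

The OU SDE dX = -theta X dt + sigma dB admits the integrating factor exp(theta t): d(exp(theta t) X_t) = sigma exp(theta t) dB_t. Integrating from 0 to t gives X_t = x_0 * exp(-theta t) + sigma * int_0^t exp(-theta (t-s)) dB_s for any initial x_0. The Itô integral has variance (by the Itô isometry) sigma^2 * int_0^t exp(-2 theta (t - s)) ds = sigma^2 * (1 - exp(-2 theta t)) / (2 theta), independent of x_0.
With theta = 8, sigma = 7/4:
  Var(X_t) = (7/4)^2 * (1 - exp(-2*8 t)) / (2 * 8) = 49/256 - 49*exp(-16*t)/256.
As t -> infinity, exp(-2*8 t) -> 0, so the stationary variance is sigma^2 / (2 theta) = 49/256.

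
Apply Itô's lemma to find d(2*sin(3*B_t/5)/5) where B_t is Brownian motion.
d(2*sin(3*B_t/5)/5) = (-9*sin(3*B_t/5)/125) dt + (6*cos(3*B_t/5)/25) dB_t

Itô's formula for f(B_t) gives d f(B_t) = f'(B_t) dB_t + (1/2) f''(B_t) dt. Compute derivatives of f(x) = 2*sin(3*x/5)/5:
  f'(x)  = 6*cos(3*x/5)/25
  f''(x) = -18*sin(3*x/5)/125
Substitute x = B_t and multiply the f'' term by 1/2:
  drift     = (1/2) * (-18*sin(3*x/5)/125) evaluated at B_t = -9*sin(3*B_t/5)/125
  diffusion = (6*cos(3*x/5)/25) evaluated at B_t = 6*cos(3*B_t/5)/25
Therefore d(2*sin(3*B_t/5)/5) = (-9*sin(3*B_t/5)/125) dt + (6*cos(3*B_t/5)/25) dB_t.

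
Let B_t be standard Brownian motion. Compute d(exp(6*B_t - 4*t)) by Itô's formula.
d(exp(6*B_t - 4*t)) = (14*exp(6*B_t - 4*t)) dt + (6*exp(6*B_t - 4*t)) dB_t

Itô's formula for f(t, x): d f(t, B_t) = (f_t + (1/2) f_xx) dt + f_x dB_t. Compute partials of f(t, x) = exp(-4*t + 6*x):
  f_t(t,x)  = -4*exp(-4*t + 6*x)
  f_x(t,x)  = 6*exp(-4*t + 6*x)
  f_xx(t,x) = 36*exp(-4*t + 6*x)
Assemble drift = f_t + (1/2) f_xx = 14*exp(-4*t + 6*x) and diffusion = f_x = 6*exp(-4*t + 6*x). Substituting x = B_t:
  d(exp(6*B_t - 4*t)) = (14*exp(6*B_t - 4*t)) dt + (6*exp(6*B_t - 4*t)) dB_t.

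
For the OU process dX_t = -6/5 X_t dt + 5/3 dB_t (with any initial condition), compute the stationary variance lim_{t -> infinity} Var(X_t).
lim Var(X_t) = 125/108

The OU SDE dX = -theta X dt + sigma dB admits the integrating factor exp(theta t): d(exp(theta t) X_t) = sigma exp(theta t) dB_t. Integrating from 0 to t gives X_t = x_0 * exp(-theta t) + sigma * int_0^t exp(-theta (t-s)) dB_s for any initial x_0. The Itô integral has variance (by the Itô isometry) sigma^2 * int_0^t exp(-2 theta (t - s)) ds = sigma^2 * (1 - exp(-2 theta t)) / (2 theta), independent of x_0.
With theta = 6/5, sigma = 5/3:
  Var(X_t) = (5/3)^2 * (1 - exp(-2*6/5 t)) / (2 * 6/5) = 125/108 - 125*exp(-12*t/5)/108.
As t -> infinity, exp(-2*6/5 t) -> 0, so the stationary variance is sigma^2 / (2 theta) = 125/108.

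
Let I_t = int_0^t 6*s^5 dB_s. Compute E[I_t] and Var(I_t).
E[I_t] = 0; Var(I_t) = 36*t^11/11

The Itô integral of a deterministic integrand f(s) has mean 0 because each increment f(s) * (B_{s+ds} - B_s) has mean 0. By the Itô isometry:
  Var( int_0^t f(s) dB_s ) = E[ (int_0^t f(s) dB_s)^2 ] = int_0^t f(s)^2 ds.
Here f(s) = 6*s^5, so f(s)^2 = 36*s^10. Integrate:
  int_0^t (36*s^10) ds = 36*t^11/11.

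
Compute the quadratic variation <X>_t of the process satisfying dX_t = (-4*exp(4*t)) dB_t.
<X>_t = 2*exp(8*t) - 2

For an Itô process dX_t = a(t) dt + b(t) dB_t, the quadratic variation is <X>_t = int_0^t b(s)^2 ds (the drift term does not contribute). Here b(s) = -4*exp(4*s), so
  b(s)^2 = 16*exp(8*s).
Integrating from 0 to t:
  <X>_t = int_0^t (16*exp(8*s)) ds = 2*exp(8*t) - 2.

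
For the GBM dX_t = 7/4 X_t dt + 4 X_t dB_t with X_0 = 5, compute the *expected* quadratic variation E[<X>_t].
E[<X>_t] = 800*exp(39*t/2)/39 - 800/39

<X>_t = int_0^t (4 * X_s)^2 ds. Taking expectation inside the integral: E[<X>_t] = 4^2 * int_0^t E[X_s^2] ds. For GBM, E[X_s^2] = x_0^2 * exp((2 mu + sigma^2) s). Integrating:
  E[<X>_t] = 4^2 * 5^2 * (exp((2*(7/4) + 4^2) t) - 1) / (2*(7/4) + 4^2)
           = 4^2 * 5^2 * (exp((39/2) t) - 1) / (39/2) = 800*exp(39*t/2)/39 - 800/39.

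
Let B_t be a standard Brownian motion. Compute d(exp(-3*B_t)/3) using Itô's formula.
d(exp(-3*B_t)/3) = (3*exp(-3*B_t)/2) dt + (-exp(-3*B_t)) dB_t

Itô's formula for f(B_t) gives d f(B_t) = f'(B_t) dB_t + (1/2) f''(B_t) dt. Compute derivatives of f(x) = exp(-3*x)/3:
  f'(x)  = -exp(-3*x)
  f''(x) = 3*exp(-3*x)
Substitute x = B_t and multiply the f'' term by 1/2:
  drift     = (1/2) * (3*exp(-3*x)) evaluated at B_t = 3*exp(-3*B_t)/2
  diffusion = (-exp(-3*x)) evaluated at B_t = -exp(-3*B_t)
Therefore d(exp(-3*B_t)/3) = (3*exp(-3*B_t)/2) dt + (-exp(-3*B_t)) dB_t.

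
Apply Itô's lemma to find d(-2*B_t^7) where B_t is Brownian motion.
d(-2*B_t^7) = (-42*B_t^5) dt + (-14*B_t^6) dB_t

Itô's formula for f(B_t) gives d f(B_t) = f'(B_t) dB_t + (1/2) f''(B_t) dt. Compute derivatives of f(x) = -2*x^7:
  f'(x)  = -14*x^6
  f''(x) = -84*x^5
Substitute x = B_t and multiply the f'' term by 1/2:
  drift     = (1/2) * (-84*x^5) evaluated at B_t = -42*B_t^5
  diffusion = (-14*x^6) evaluated at B_t = -14*B_t^6
Therefore d(-2*B_t^7) = (-42*B_t^5) dt + (-14*B_t^6) dB_t.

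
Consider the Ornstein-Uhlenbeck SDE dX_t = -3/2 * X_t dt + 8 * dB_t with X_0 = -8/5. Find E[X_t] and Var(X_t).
E[X_t] = -8*exp(-3*t/2)/5; Var(X_t) = 64/3 - 64*exp(-3*t)/3

The OU SDE dX = -theta X dt + sigma dB admits the integrating factor exp(theta t): d(exp(theta t) X_t) = sigma exp(theta t) dB_t. Integrating from 0 to t:
  X_t = x_0 * exp(-theta t) + sigma * int_0^t exp(-theta (t-s)) dB_s.
The Itô integral has mean 0 and (by the Itô isometry) variance sigma^2 * int_0^t exp(-2 theta (t - s)) ds = sigma^2 * (1 - exp(-2 theta t)) / (2 theta).
With theta = 3/2, sigma = 8, x_0 = -8/5:
  E[X_t] = -8/5 * exp(-3/2 t) = -8*exp(-3*t/2)/5
  Var(X_t) = (8)^2 * (1 - exp(-2*3/2 t)) / (2 * 3/2) = 64/3 - 64*exp(-3*t)/3.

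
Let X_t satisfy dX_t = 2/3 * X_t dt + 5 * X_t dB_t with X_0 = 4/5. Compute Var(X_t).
Var(X_t) = 16*(exp(25*t) - 1)*exp(4*t/3)/25

For GBM dX = mu X dt + sigma X dB with X_0 = x_0, apply Itô to Y = log X: dY = (mu - sigma^2/2) dt + sigma dB, so Y_t = log(x_0) + (mu - sigma^2/2) t + sigma B_t and hence X_t = x_0 * exp((mu - sigma^2/2) t + sigma B_t).
With mu = 2/3, sigma = 5, x_0 = 4/5, this gives:
  X_t = 4/5 * exp((-71/6) * t + (5) * B_t).
Since sigma*B_t ~ Normal(0, sigma^2 t), E[exp(sigma*B_t)] = exp(sigma^2 t / 2); so E[X_t] = x_0 * exp((mu - sigma^2/2) t) * exp(sigma^2 t / 2) = x_0 * exp(mu t) = 4*exp(2*t/3)/5.
Var(X_t) = E[X_t^2] - (E[X_t])^2 = x_0^2 * exp(2 mu t) * (exp(sigma^2 t) - 1) = 16*(exp(25*t) - 1)*exp(4*t/3)/25.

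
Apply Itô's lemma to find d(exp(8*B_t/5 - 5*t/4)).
d(exp(8*B_t/5 - 5*t/4)) = (3*exp(8*B_t/5 - 5*t/4)/100) dt + (8*exp(8*B_t/5 - 5*t/4)/5) dB_t

Itô's formula for f(t, x): d f(t, B_t) = (f_t + (1/2) f_xx) dt + f_x dB_t. Compute partials of f(t, x) = exp(-5*t/4 + 8*x/5):
  f_t(t,x)  = -5*exp(-5*t/4 + 8*x/5)/4
  f_x(t,x)  = 8*exp(-5*t/4 + 8*x/5)/5
  f_xx(t,x) = 64*exp(-5*t/4 + 8*x/5)/25
Assemble drift = f_t + (1/2) f_xx = 3*exp(-5*t/4 + 8*x/5)/100 and diffusion = f_x = 8*exp(-5*t/4 + 8*x/5)/5. Substituting x = B_t:
  d(exp(8*B_t/5 - 5*t/4)) = (3*exp(8*B_t/5 - 5*t/4)/100) dt + (8*exp(8*B_t/5 - 5*t/4)/5) dB_t.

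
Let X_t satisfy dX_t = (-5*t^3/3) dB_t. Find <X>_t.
<X>_t = 25*t^7/63

For an Itô process dX_t = a(t) dt + b(t) dB_t, the quadratic variation is <X>_t = int_0^t b(s)^2 ds (the drift term does not contribute). Here b(s) = -5*s^3/3, so
  b(s)^2 = 25*s^6/9.
Integrating from 0 to t:
  <X>_t = int_0^t (25*s^6/9) ds = 25*t^7/63.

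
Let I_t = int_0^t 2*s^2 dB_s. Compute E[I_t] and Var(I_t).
E[I_t] = 0; Var(I_t) = 4*t^5/5

The Itô integral of a deterministic integrand f(s) has mean 0 because each increment f(s) * (B_{s+ds} - B_s) has mean 0. By the Itô isometry:
  Var( int_0^t f(s) dB_s ) = E[ (int_0^t f(s) dB_s)^2 ] = int_0^t f(s)^2 ds.
Here f(s) = 2*s^2, so f(s)^2 = 4*s^4. Integrate:
  int_0^t (4*s^4) ds = 4*t^5/5.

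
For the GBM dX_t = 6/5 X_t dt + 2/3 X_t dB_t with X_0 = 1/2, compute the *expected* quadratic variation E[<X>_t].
E[<X>_t] = 5*exp(128*t/45)/128 - 5/128

<X>_t = int_0^t ((2/3) * X_s)^2 ds. Taking expectation inside the integral: E[<X>_t] = (2/3)^2 * int_0^t E[X_s^2] ds. For GBM, E[X_s^2] = x_0^2 * exp((2 mu + sigma^2) s). Integrating:
  E[<X>_t] = (2/3)^2 * (1/2)^2 * (exp((2*(6/5) + (2/3)^2) t) - 1) / (2*(6/5) + (2/3)^2)
           = (2/3)^2 * (1/2)^2 * (exp((128/45) t) - 1) / (128/45) = 5*exp(128*t/45)/128 - 5/128.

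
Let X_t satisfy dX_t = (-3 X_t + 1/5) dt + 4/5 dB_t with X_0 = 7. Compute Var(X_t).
Var(X_t) = 8/75 - 8*exp(-6*t)/75

The variance V(t) = Var(X_t) satisfies V'(t) = 2 a V(t) + c^2 with V(0) = 0 (drift coefficient is linear in X, diffusion is constant). With a = -3, c = 4/5, the solution is
  V(t) = (c^2 / (2 a)) * (exp(2 a t) - 1)
       = ((4/5)^2 / (2*(-3))) * (exp((-6) t) - 1)
       = 8/75 - 8*exp(-6*t)/75.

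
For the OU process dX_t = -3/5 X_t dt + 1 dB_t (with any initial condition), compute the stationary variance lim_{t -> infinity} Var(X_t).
lim Var(X_t) = 5/6

The OU SDE dX = -theta X dt + sigma dB admits the integrating factor exp(theta t): d(exp(theta t) X_t) = sigma exp(theta t) dB_t. Integrating from 0 to t gives X_t = x_0 * exp(-theta t) + sigma * int_0^t exp(-theta (t-s)) dB_s for any initial x_0. The Itô integral has variance (by the Itô isometry) sigma^2 * int_0^t exp(-2 theta (t - s)) ds = sigma^2 * (1 - exp(-2 theta t)) / (2 theta), independent of x_0.
With theta = 3/5, sigma = 1:
  Var(X_t) = (1)^2 * (1 - exp(-2*3/5 t)) / (2 * 3/5) = 5/6 - 5*exp(-6*t/5)/6.
As t -> infinity, exp(-2*3/5 t) -> 0, so the stationary variance is sigma^2 / (2 theta) = 5/6.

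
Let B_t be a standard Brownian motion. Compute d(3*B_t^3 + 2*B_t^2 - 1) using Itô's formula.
d(3*B_t^3 + 2*B_t^2 - 1) = (9*B_t + 2) dt + (B_t*(9*B_t + 4)) dB_t

Itô's formula for f(B_t) gives d f(B_t) = f'(B_t) dB_t + (1/2) f''(B_t) dt. Compute derivatives of f(x) = 3*x^3 + 2*x^2 - 1:
  f'(x)  = x*(9*x + 4)
  f''(x) = 18*x + 4
Substitute x = B_t and multiply the f'' term by 1/2:
  drift     = (1/2) * (18*x + 4) evaluated at B_t = 9*B_t + 2
  diffusion = (x*(9*x + 4)) evaluated at B_t = B_t*(9*B_t + 4)
Therefore d(3*B_t^3 + 2*B_t^2 - 1) = (9*B_t + 2) dt + (B_t*(9*B_t + 4)) dB_t.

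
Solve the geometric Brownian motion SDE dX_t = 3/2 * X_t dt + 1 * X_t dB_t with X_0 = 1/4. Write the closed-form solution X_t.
X_t = 1/4 * exp((1) * t + (1) * B_t)

For GBM dX = mu X dt + sigma X dB with X_0 = x_0, apply Itô to Y = log X: dY = (mu - sigma^2/2) dt + sigma dB, so Y_t = log(x_0) + (mu - sigma^2/2) t + sigma B_t and hence X_t = x_0 * exp((mu - sigma^2/2) t + sigma B_t).
With mu = 3/2, sigma = 1, x_0 = 1/4, this gives:
  X_t = 1/4 * exp((1) * t + (1) * B_t).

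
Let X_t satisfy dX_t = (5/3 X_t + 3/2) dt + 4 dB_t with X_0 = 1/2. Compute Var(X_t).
Var(X_t) = 24*exp(10*t/3)/5 - 24/5

The variance V(t) = Var(X_t) satisfies V'(t) = 2 a V(t) + c^2 with V(0) = 0 (drift coefficient is linear in X, diffusion is constant). With a = 5/3, c = 4, the solution is
  V(t) = (c^2 / (2 a)) * (exp(2 a t) - 1)
       = (4^2 / (2*(5/3))) * (exp((10/3) t) - 1)
       = 24*exp(10*t/3)/5 - 24/5.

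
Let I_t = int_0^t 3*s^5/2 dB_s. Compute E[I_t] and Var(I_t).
E[I_t] = 0; Var(I_t) = 9*t^11/44

The Itô integral of a deterministic integrand f(s) has mean 0 because each increment f(s) * (B_{s+ds} - B_s) has mean 0. By the Itô isometry:
  Var( int_0^t f(s) dB_s ) = E[ (int_0^t f(s) dB_s)^2 ] = int_0^t f(s)^2 ds.
Here f(s) = 3*s^5/2, so f(s)^2 = 9*s^10/4. Integrate:
  int_0^t (9*s^10/4) ds = 9*t^11/44.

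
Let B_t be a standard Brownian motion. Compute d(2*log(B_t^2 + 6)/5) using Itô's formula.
d(2*log(B_t^2 + 6)/5) = (2*(6 - B_t^2)/(5*(B_t^2 + 6)^2)) dt + (4*B_t/(5*(B_t^2 + 6))) dB_t

Itô's formula for f(B_t) gives d f(B_t) = f'(B_t) dB_t + (1/2) f''(B_t) dt. Compute derivatives of f(x) = 2*log(x^2 + 6)/5:
  f'(x)  = 4*x/(5*(x^2 + 6))
  f''(x) = 4*(6 - x^2)/(5*(x^2 + 6)^2)
Substitute x = B_t and multiply the f'' term by 1/2:
  drift     = (1/2) * (4*(6 - x^2)/(5*(x^2 + 6)^2)) evaluated at B_t = 2*(6 - B_t^2)/(5*(B_t^2 + 6)^2)
  diffusion = (4*x/(5*(x^2 + 6))) evaluated at B_t = 4*B_t/(5*(B_t^2 + 6))
Therefore d(2*log(B_t^2 + 6)/5) = (2*(6 - B_t^2)/(5*(B_t^2 + 6)^2)) dt + (4*B_t/(5*(B_t^2 + 6))) dB_t.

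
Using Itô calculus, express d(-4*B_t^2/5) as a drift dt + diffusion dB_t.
d(-4*B_t^2/5) = (-4/5) dt + (-8*B_t/5) dB_t

Itô's formula for f(B_t) gives d f(B_t) = f'(B_t) dB_t + (1/2) f''(B_t) dt. Compute derivatives of f(x) = -4*x^2/5:
  f'(x)  = -8*x/5
  f''(x) = -8/5
Substitute x = B_t and multiply the f'' term by 1/2:
  drift     = (1/2) * (-8/5) evaluated at B_t = -4/5
  diffusion = (-8*x/5) evaluated at B_t = -8*B_t/5
Therefore d(-4*B_t^2/5) = (-4/5) dt + (-8*B_t/5) dB_t.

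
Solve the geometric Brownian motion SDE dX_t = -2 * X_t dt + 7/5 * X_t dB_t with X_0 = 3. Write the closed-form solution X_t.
X_t = 3 * exp((-149/50) * t + (7/5) * B_t)

For GBM dX = mu X dt + sigma X dB with X_0 = x_0, apply Itô to Y = log X: dY = (mu - sigma^2/2) dt + sigma dB, so Y_t = log(x_0) + (mu - sigma^2/2) t + sigma B_t and hence X_t = x_0 * exp((mu - sigma^2/2) t + sigma B_t).
With mu = -2, sigma = 7/5, x_0 = 3, this gives:
  X_t = 3 * exp((-149/50) * t + (7/5) * B_t).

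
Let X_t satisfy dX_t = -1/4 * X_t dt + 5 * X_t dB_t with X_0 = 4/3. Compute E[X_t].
E[X_t] = 4*exp(-t/4)/3

For GBM dX = mu X dt + sigma X dB with X_0 = x_0, apply Itô to Y = log X: dY = (mu - sigma^2/2) dt + sigma dB, so Y_t = log(x_0) + (mu - sigma^2/2) t + sigma B_t and hence X_t = x_0 * exp((mu - sigma^2/2) t + sigma B_t).
With mu = -1/4, sigma = 5, x_0 = 4/3, this gives:
  X_t = 4/3 * exp((-51/4) * t + (5) * B_t).
Since sigma*B_t ~ Normal(0, sigma^2 t), E[exp(sigma*B_t)] = exp(sigma^2 t / 2); so E[X_t] = x_0 * exp((mu - sigma^2/2) t) * exp(sigma^2 t / 2) = x_0 * exp(mu t) = 4*exp(-t/4)/3.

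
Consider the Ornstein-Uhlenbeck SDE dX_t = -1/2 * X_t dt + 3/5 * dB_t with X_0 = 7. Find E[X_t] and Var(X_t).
E[X_t] = 7*exp(-t/2); Var(X_t) = 9/25 - 9*exp(-t)/25

The OU SDE dX = -theta X dt + sigma dB admits the integrating factor exp(theta t): d(exp(theta t) X_t) = sigma exp(theta t) dB_t. Integrating from 0 to t:
  X_t = x_0 * exp(-theta t) + sigma * int_0^t exp(-theta (t-s)) dB_s.
The Itô integral has mean 0 and (by the Itô isometry) variance sigma^2 * int_0^t exp(-2 theta (t - s)) ds = sigma^2 * (1 - exp(-2 theta t)) / (2 theta).
With theta = 1/2, sigma = 3/5, x_0 = 7:
  E[X_t] = 7 * exp(-1/2 t) = 7*exp(-t/2)
  Var(X_t) = (3/5)^2 * (1 - exp(-2*1/2 t)) / (2 * 1/2) = 9/25 - 9*exp(-t)/25.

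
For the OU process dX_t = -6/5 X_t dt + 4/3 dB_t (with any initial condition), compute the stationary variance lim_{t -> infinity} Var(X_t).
lim Var(X_t) = 20/27

The OU SDE dX = -theta X dt + sigma dB admits the integrating factor exp(theta t): d(exp(theta t) X_t) = sigma exp(theta t) dB_t. Integrating from 0 to t gives X_t = x_0 * exp(-theta t) + sigma * int_0^t exp(-theta (t-s)) dB_s for any initial x_0. The Itô integral has variance (by the Itô isometry) sigma^2 * int_0^t exp(-2 theta (t - s)) ds = sigma^2 * (1 - exp(-2 theta t)) / (2 theta), independent of x_0.
With theta = 6/5, sigma = 4/3:
  Var(X_t) = (4/3)^2 * (1 - exp(-2*6/5 t)) / (2 * 6/5) = 20/27 - 20*exp(-12*t/5)/27.
As t -> infinity, exp(-2*6/5 t) -> 0, so the stationary variance is sigma^2 / (2 theta) = 20/27.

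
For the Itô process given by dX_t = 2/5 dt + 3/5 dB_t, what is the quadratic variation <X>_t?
<X>_t = 9*t/25

For an Itô process dX_t = a(t) dt + b(t) dB_t, the quadratic variation is <X>_t = int_0^t b(s)^2 ds (the drift term does not contribute). Here b(s) = 3/5, so
  b(s)^2 = 9/25.
Integrating from 0 to t:
  <X>_t = int_0^t (9/25) ds = 9*t/25.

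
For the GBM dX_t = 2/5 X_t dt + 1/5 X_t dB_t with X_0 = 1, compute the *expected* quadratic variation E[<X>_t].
E[<X>_t] = exp(21*t/25)/21 - 1/21

<X>_t = int_0^t ((1/5) * X_s)^2 ds. Taking expectation inside the integral: E[<X>_t] = (1/5)^2 * int_0^t E[X_s^2] ds. For GBM, E[X_s^2] = x_0^2 * exp((2 mu + sigma^2) s). Integrating:
  E[<X>_t] = (1/5)^2 * 1^2 * (exp((2*(2/5) + (1/5)^2) t) - 1) / (2*(2/5) + (1/5)^2)
           = (1/5)^2 * 1^2 * (exp((21/25) t) - 1) / (21/25) = exp(21*t/25)/21 - 1/21.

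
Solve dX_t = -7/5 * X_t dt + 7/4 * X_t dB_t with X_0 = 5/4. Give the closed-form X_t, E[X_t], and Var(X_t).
X_t = 5/4 * exp((-469/160) t + (7/4) B_t); E[X_t] = 5*exp(-7*t/5)/4; Var(X_t) = (25*exp(49*t/16) - 25)*exp(-14*t/5)/16

For GBM dX = mu X dt + sigma X dB with X_0 = x_0, apply Itô to Y = log X: dY = (mu - sigma^2/2) dt + sigma dB, so Y_t = log(x_0) + (mu - sigma^2/2) t + sigma B_t and hence X_t = x_0 * exp((mu - sigma^2/2) t + sigma B_t).
With mu = -7/5, sigma = 7/4, x_0 = 5/4, this gives:
  X_t = 5/4 * exp((-469/160) * t + (7/4) * B_t).
Since sigma*B_t ~ Normal(0, sigma^2 t), E[exp(sigma*B_t)] = exp(sigma^2 t / 2); so E[X_t] = x_0 * exp((mu - sigma^2/2) t) * exp(sigma^2 t / 2) = x_0 * exp(mu t) = 5*exp(-7*t/5)/4.
Var(X_t) = E[X_t^2] - (E[X_t])^2 = x_0^2 * exp(2 mu t) * (exp(sigma^2 t) - 1) = (25*exp(49*t/16) - 25)*exp(-14*t/5)/16.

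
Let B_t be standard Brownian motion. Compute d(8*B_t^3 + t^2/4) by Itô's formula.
d(8*B_t^3 + t^2/4) = (24*B_t + t/2) dt + (24*B_t^2) dB_t

Itô's formula for f(t, x): d f(t, B_t) = (f_t + (1/2) f_xx) dt + f_x dB_t. Compute partials of f(t, x) = t^2/4 + 8*x^3:
  f_t(t,x)  = t/2
  f_x(t,x)  = 24*x^2
  f_xx(t,x) = 48*x
Assemble drift = f_t + (1/2) f_xx = t/2 + 24*x and diffusion = f_x = 24*x^2. Substituting x = B_t:
  d(8*B_t^3 + t^2/4) = (24*B_t + t/2) dt + (24*B_t^2) dB_t.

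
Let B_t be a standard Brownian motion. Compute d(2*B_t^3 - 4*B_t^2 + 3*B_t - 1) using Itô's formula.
d(2*B_t^3 - 4*B_t^2 + 3*B_t - 1) = (6*B_t - 4) dt + (6*B_t^2 - 8*B_t + 3) dB_t

Itô's formula for f(B_t) gives d f(B_t) = f'(B_t) dB_t + (1/2) f''(B_t) dt. Compute derivatives of f(x) = 2*x^3 - 4*x^2 + 3*x - 1:
  f'(x)  = 6*x^2 - 8*x + 3
  f''(x) = 12*x - 8
Substitute x = B_t and multiply the f'' term by 1/2:
  drift     = (1/2) * (12*x - 8) evaluated at B_t = 6*B_t - 4
  diffusion = (6*x^2 - 8*x + 3) evaluated at B_t = 6*B_t^2 - 8*B_t + 3
Therefore d(2*B_t^3 - 4*B_t^2 + 3*B_t - 1) = (6*B_t - 4) dt + (6*B_t^2 - 8*B_t + 3) dB_t.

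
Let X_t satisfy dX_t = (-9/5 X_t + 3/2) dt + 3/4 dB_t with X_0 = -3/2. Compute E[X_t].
E[X_t] = 5/6 - 7*exp(-9*t/5)/3

Taking expectations and using E[dB_t] = 0, the mean m(t) = E[X_t] satisfies the ODE m'(t) = a m(t) + b with m(0) = x_0. With a = -9/5, b = 3/2, x_0 = -3/2, the solution is
  m(t) = x_0 * exp(a t) + (b/a) * (exp(a t) - 1)
       = (-3/2) * exp((-9/5) t) + ((3/2)/(-9/5)) * (exp((-9/5) t) - 1)
       = 5/6 - 7*exp(-9*t/5)/3.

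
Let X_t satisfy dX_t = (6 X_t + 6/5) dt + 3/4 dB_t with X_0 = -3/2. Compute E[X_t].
E[X_t] = -13*exp(6*t)/10 - 1/5

Taking expectations and using E[dB_t] = 0, the mean m(t) = E[X_t] satisfies the ODE m'(t) = a m(t) + b with m(0) = x_0. With a = 6, b = 6/5, x_0 = -3/2, the solution is
  m(t) = x_0 * exp(a t) + (b/a) * (exp(a t) - 1)
       = (-3/2) * exp(6 t) + ((6/5)/6) * (exp(6 t) - 1)
       = -13*exp(6*t)/10 - 1/5.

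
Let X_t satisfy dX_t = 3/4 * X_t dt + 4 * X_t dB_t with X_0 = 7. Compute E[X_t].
E[X_t] = 7*exp(3*t/4)

For GBM dX = mu X dt + sigma X dB with X_0 = x_0, apply Itô to Y = log X: dY = (mu - sigma^2/2) dt + sigma dB, so Y_t = log(x_0) + (mu - sigma^2/2) t + sigma B_t and hence X_t = x_0 * exp((mu - sigma^2/2) t + sigma B_t).
With mu = 3/4, sigma = 4, x_0 = 7, this gives:
  X_t = 7 * exp((-29/4) * t + (4) * B_t).
Since sigma*B_t ~ Normal(0, sigma^2 t), E[exp(sigma*B_t)] = exp(sigma^2 t / 2); so E[X_t] = x_0 * exp((mu - sigma^2/2) t) * exp(sigma^2 t / 2) = x_0 * exp(mu t) = 7*exp(3*t/4).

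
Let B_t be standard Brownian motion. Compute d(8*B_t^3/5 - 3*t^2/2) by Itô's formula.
d(8*B_t^3/5 - 3*t^2/2) = (24*B_t/5 - 3*t) dt + (24*B_t^2/5) dB_t

Itô's formula for f(t, x): d f(t, B_t) = (f_t + (1/2) f_xx) dt + f_x dB_t. Compute partials of f(t, x) = -3*t^2/2 + 8*x^3/5:
  f_t(t,x)  = -3*t
  f_x(t,x)  = 24*x^2/5
  f_xx(t,x) = 48*x/5
Assemble drift = f_t + (1/2) f_xx = -3*t + 24*x/5 and diffusion = f_x = 24*x^2/5. Substituting x = B_t:
  d(8*B_t^3/5 - 3*t^2/2) = (24*B_t/5 - 3*t) dt + (24*B_t^2/5) dB_t.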